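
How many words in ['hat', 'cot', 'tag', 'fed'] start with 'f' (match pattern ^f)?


Pattern ^f anchors to start of word. Check which words begin with 'f':
  'hat' -> no
  'cot' -> no
  'tag' -> no
  'fed' -> MATCH (starts with 'f')
Matching words: ['fed']
Count: 1

1


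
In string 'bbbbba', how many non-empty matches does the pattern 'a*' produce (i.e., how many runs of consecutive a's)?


Pattern 'a*' matches zero or more a's. We want non-empty runs of consecutive a's.
String: 'bbbbba'
Walking through the string to find runs of a's:
  Run 1: positions 5-5 -> 'a'
Non-empty runs found: ['a']
Count: 1

1


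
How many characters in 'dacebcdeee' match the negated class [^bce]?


Negated class [^bce] matches any char NOT in {b, c, e}
Scanning 'dacebcdeee':
  pos 0: 'd' -> MATCH
  pos 1: 'a' -> MATCH
  pos 2: 'c' -> no (excluded)
  pos 3: 'e' -> no (excluded)
  pos 4: 'b' -> no (excluded)
  pos 5: 'c' -> no (excluded)
  pos 6: 'd' -> MATCH
  pos 7: 'e' -> no (excluded)
  pos 8: 'e' -> no (excluded)
  pos 9: 'e' -> no (excluded)
Total matches: 3

3


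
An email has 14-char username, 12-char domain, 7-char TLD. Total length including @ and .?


An email address has format: username@domain.tld
Username length: 14
'@' character: 1
Domain length: 12
'.' character: 1
TLD length: 7
Total = 14 + 1 + 12 + 1 + 7 = 35

35


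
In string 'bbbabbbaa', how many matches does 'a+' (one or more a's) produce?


Pattern 'a+' matches one or more consecutive a's.
String: 'bbbabbbaa'
Scanning for runs of a:
  Match 1: 'a' (length 1)
  Match 2: 'aa' (length 2)
Total matches: 2

2


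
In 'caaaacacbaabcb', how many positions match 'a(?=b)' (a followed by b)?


Lookahead 'a(?=b)' matches 'a' only when followed by 'b'.
String: 'caaaacacbaabcb'
Checking each position where char is 'a':
  pos 1: 'a' -> no (next='a')
  pos 2: 'a' -> no (next='a')
  pos 3: 'a' -> no (next='a')
  pos 4: 'a' -> no (next='c')
  pos 6: 'a' -> no (next='c')
  pos 9: 'a' -> no (next='a')
  pos 10: 'a' -> MATCH (next='b')
Matching positions: [10]
Count: 1

1


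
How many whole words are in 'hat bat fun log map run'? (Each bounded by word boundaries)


Word boundaries (\b) mark the start/end of each word.
Text: 'hat bat fun log map run'
Splitting by whitespace:
  Word 1: 'hat'
  Word 2: 'bat'
  Word 3: 'fun'
  Word 4: 'log'
  Word 5: 'map'
  Word 6: 'run'
Total whole words: 6

6


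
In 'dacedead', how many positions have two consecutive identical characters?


Looking for consecutive identical characters in 'dacedead':
  pos 0-1: 'd' vs 'a' -> different
  pos 1-2: 'a' vs 'c' -> different
  pos 2-3: 'c' vs 'e' -> different
  pos 3-4: 'e' vs 'd' -> different
  pos 4-5: 'd' vs 'e' -> different
  pos 5-6: 'e' vs 'a' -> different
  pos 6-7: 'a' vs 'd' -> different
Consecutive identical pairs: []
Count: 0

0


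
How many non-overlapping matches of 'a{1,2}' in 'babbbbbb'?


Pattern 'a{1,2}' matches between 1 and 2 consecutive a's (greedy).
String: 'babbbbbb'
Finding runs of a's and applying greedy matching:
  Run at pos 1: 'a' (length 1)
Matches: ['a']
Count: 1

1


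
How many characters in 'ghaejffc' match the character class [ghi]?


Character class [ghi] matches any of: {g, h, i}
Scanning string 'ghaejffc' character by character:
  pos 0: 'g' -> MATCH
  pos 1: 'h' -> MATCH
  pos 2: 'a' -> no
  pos 3: 'e' -> no
  pos 4: 'j' -> no
  pos 5: 'f' -> no
  pos 6: 'f' -> no
  pos 7: 'c' -> no
Total matches: 2

2


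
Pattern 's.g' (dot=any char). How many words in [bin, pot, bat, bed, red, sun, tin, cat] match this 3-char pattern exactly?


Pattern 's.g' means: starts with 's', any single char, ends with 'g'.
Checking each word (must be exactly 3 chars):
  'bin' (len=3): no
  'pot' (len=3): no
  'bat' (len=3): no
  'bed' (len=3): no
  'red' (len=3): no
  'sun' (len=3): no
  'tin' (len=3): no
  'cat' (len=3): no
Matching words: []
Total: 0

0


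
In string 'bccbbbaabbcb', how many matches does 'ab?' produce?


Pattern 'ab?' matches 'a' optionally followed by 'b'.
String: 'bccbbbaabbcb'
Scanning left to right for 'a' then checking next char:
  Match 1: 'a' (a not followed by b)
  Match 2: 'ab' (a followed by b)
Total matches: 2

2


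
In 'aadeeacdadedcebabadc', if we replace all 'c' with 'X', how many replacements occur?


re.sub('c', 'X', text) replaces every occurrence of 'c' with 'X'.
Text: 'aadeeacdadedcebabadc'
Scanning for 'c':
  pos 6: 'c' -> replacement #1
  pos 12: 'c' -> replacement #2
  pos 19: 'c' -> replacement #3
Total replacements: 3

3


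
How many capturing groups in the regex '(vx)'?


To count capturing groups, count each '(' that starts a group.
Pattern: '(vx)'
Walking through the pattern:
  Position 0: '(' -> group #1
Total capturing groups: 1

1


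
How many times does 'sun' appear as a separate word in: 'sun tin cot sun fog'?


Scanning each word for exact match 'sun':
  Word 1: 'sun' -> MATCH
  Word 2: 'tin' -> no
  Word 3: 'cot' -> no
  Word 4: 'sun' -> MATCH
  Word 5: 'fog' -> no
Total matches: 2

2


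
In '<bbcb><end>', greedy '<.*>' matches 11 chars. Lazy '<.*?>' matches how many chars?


Greedy '<.*>' tries to match as MUCH as possible.
Lazy '<.*?>' tries to match as LITTLE as possible.

String: '<bbcb><end>'
Greedy '<.*>' starts at first '<' and extends to the LAST '>': '<bbcb><end>' (11 chars)
Lazy '<.*?>' starts at first '<' and stops at the FIRST '>': '<bbcb>' (6 chars)

6


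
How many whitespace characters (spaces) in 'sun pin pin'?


\s matches whitespace characters (spaces, tabs, etc.).
Text: 'sun pin pin'
This text has 3 words separated by spaces.
Number of spaces = number of words - 1 = 3 - 1 = 2

2


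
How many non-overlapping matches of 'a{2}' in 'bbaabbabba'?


Pattern 'a{2}' matches exactly 2 consecutive a's (greedy, non-overlapping).
String: 'bbaabbabba'
Scanning for runs of a's:
  Run at pos 2: 'aa' (length 2) -> 1 match(es)
  Run at pos 6: 'a' (length 1) -> 0 match(es)
  Run at pos 9: 'a' (length 1) -> 0 match(es)
Matches found: ['aa']
Total: 1

1


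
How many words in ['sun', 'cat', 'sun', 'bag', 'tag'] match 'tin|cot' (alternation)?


Alternation 'tin|cot' matches either 'tin' or 'cot'.
Checking each word:
  'sun' -> no
  'cat' -> no
  'sun' -> no
  'bag' -> no
  'tag' -> no
Matches: []
Count: 0

0


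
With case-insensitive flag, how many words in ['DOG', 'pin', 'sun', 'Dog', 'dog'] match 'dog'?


Case-insensitive matching: compare each word's lowercase form to 'dog'.
  'DOG' -> lower='dog' -> MATCH
  'pin' -> lower='pin' -> no
  'sun' -> lower='sun' -> no
  'Dog' -> lower='dog' -> MATCH
  'dog' -> lower='dog' -> MATCH
Matches: ['DOG', 'Dog', 'dog']
Count: 3

3


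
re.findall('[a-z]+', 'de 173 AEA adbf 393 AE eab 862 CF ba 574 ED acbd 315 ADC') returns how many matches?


Pattern '[a-z]+' finds one or more lowercase letters.
Text: 'de 173 AEA adbf 393 AE eab 862 CF ba 574 ED acbd 315 ADC'
Scanning for matches:
  Match 1: 'de'
  Match 2: 'adbf'
  Match 3: 'eab'
  Match 4: 'ba'
  Match 5: 'acbd'
Total matches: 5

5


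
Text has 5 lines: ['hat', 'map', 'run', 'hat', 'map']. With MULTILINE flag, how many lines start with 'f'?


With MULTILINE flag, ^ matches the start of each line.
Lines: ['hat', 'map', 'run', 'hat', 'map']
Checking which lines start with 'f':
  Line 1: 'hat' -> no
  Line 2: 'map' -> no
  Line 3: 'run' -> no
  Line 4: 'hat' -> no
  Line 5: 'map' -> no
Matching lines: []
Count: 0

0


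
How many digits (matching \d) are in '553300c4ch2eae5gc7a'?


\d matches any digit 0-9.
Scanning '553300c4ch2eae5gc7a':
  pos 0: '5' -> DIGIT
  pos 1: '5' -> DIGIT
  pos 2: '3' -> DIGIT
  pos 3: '3' -> DIGIT
  pos 4: '0' -> DIGIT
  pos 5: '0' -> DIGIT
  pos 7: '4' -> DIGIT
  pos 10: '2' -> DIGIT
  pos 14: '5' -> DIGIT
  pos 17: '7' -> DIGIT
Digits found: ['5', '5', '3', '3', '0', '0', '4', '2', '5', '7']
Total: 10

10


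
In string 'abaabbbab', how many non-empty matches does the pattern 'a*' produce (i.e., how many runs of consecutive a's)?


Pattern 'a*' matches zero or more a's. We want non-empty runs of consecutive a's.
String: 'abaabbbab'
Walking through the string to find runs of a's:
  Run 1: positions 0-0 -> 'a'
  Run 2: positions 2-3 -> 'aa'
  Run 3: positions 7-7 -> 'a'
Non-empty runs found: ['a', 'aa', 'a']
Count: 3

3


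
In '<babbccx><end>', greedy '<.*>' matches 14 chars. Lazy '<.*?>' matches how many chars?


Greedy '<.*>' tries to match as MUCH as possible.
Lazy '<.*?>' tries to match as LITTLE as possible.

String: '<babbccx><end>'
Greedy '<.*>' starts at first '<' and extends to the LAST '>': '<babbccx><end>' (14 chars)
Lazy '<.*?>' starts at first '<' and stops at the FIRST '>': '<babbccx>' (9 chars)

9


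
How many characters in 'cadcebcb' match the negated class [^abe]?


Negated class [^abe] matches any char NOT in {a, b, e}
Scanning 'cadcebcb':
  pos 0: 'c' -> MATCH
  pos 1: 'a' -> no (excluded)
  pos 2: 'd' -> MATCH
  pos 3: 'c' -> MATCH
  pos 4: 'e' -> no (excluded)
  pos 5: 'b' -> no (excluded)
  pos 6: 'c' -> MATCH
  pos 7: 'b' -> no (excluded)
Total matches: 4

4


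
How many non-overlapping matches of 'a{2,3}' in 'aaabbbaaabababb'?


Pattern 'a{2,3}' matches between 2 and 3 consecutive a's (greedy).
String: 'aaabbbaaabababb'
Finding runs of a's and applying greedy matching:
  Run at pos 0: 'aaa' (length 3)
  Run at pos 6: 'aaa' (length 3)
  Run at pos 10: 'a' (length 1)
  Run at pos 12: 'a' (length 1)
Matches: ['aaa', 'aaa']
Count: 2

2


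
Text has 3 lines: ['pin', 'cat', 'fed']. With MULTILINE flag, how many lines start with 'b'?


With MULTILINE flag, ^ matches the start of each line.
Lines: ['pin', 'cat', 'fed']
Checking which lines start with 'b':
  Line 1: 'pin' -> no
  Line 2: 'cat' -> no
  Line 3: 'fed' -> no
Matching lines: []
Count: 0

0


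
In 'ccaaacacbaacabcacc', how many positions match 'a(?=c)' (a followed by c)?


Lookahead 'a(?=c)' matches 'a' only when followed by 'c'.
String: 'ccaaacacbaacabcacc'
Checking each position where char is 'a':
  pos 2: 'a' -> no (next='a')
  pos 3: 'a' -> no (next='a')
  pos 4: 'a' -> MATCH (next='c')
  pos 6: 'a' -> MATCH (next='c')
  pos 9: 'a' -> no (next='a')
  pos 10: 'a' -> MATCH (next='c')
  pos 12: 'a' -> no (next='b')
  pos 15: 'a' -> MATCH (next='c')
Matching positions: [4, 6, 10, 15]
Count: 4

4


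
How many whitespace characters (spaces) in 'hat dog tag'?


\s matches whitespace characters (spaces, tabs, etc.).
Text: 'hat dog tag'
This text has 3 words separated by spaces.
Number of spaces = number of words - 1 = 3 - 1 = 2

2


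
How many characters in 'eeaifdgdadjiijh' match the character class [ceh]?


Character class [ceh] matches any of: {c, e, h}
Scanning string 'eeaifdgdadjiijh' character by character:
  pos 0: 'e' -> MATCH
  pos 1: 'e' -> MATCH
  pos 2: 'a' -> no
  pos 3: 'i' -> no
  pos 4: 'f' -> no
  pos 5: 'd' -> no
  pos 6: 'g' -> no
  pos 7: 'd' -> no
  pos 8: 'a' -> no
  pos 9: 'd' -> no
  pos 10: 'j' -> no
  pos 11: 'i' -> no
  pos 12: 'i' -> no
  pos 13: 'j' -> no
  pos 14: 'h' -> MATCH
Total matches: 3

3


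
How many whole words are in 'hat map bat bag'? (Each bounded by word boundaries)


Word boundaries (\b) mark the start/end of each word.
Text: 'hat map bat bag'
Splitting by whitespace:
  Word 1: 'hat'
  Word 2: 'map'
  Word 3: 'bat'
  Word 4: 'bag'
Total whole words: 4

4


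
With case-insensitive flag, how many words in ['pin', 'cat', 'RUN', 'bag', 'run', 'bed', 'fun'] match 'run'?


Case-insensitive matching: compare each word's lowercase form to 'run'.
  'pin' -> lower='pin' -> no
  'cat' -> lower='cat' -> no
  'RUN' -> lower='run' -> MATCH
  'bag' -> lower='bag' -> no
  'run' -> lower='run' -> MATCH
  'bed' -> lower='bed' -> no
  'fun' -> lower='fun' -> no
Matches: ['RUN', 'run']
Count: 2

2


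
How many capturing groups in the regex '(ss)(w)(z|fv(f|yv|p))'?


To count capturing groups, count each '(' that starts a group.
Pattern: '(ss)(w)(z|fv(f|yv|p))'
Walking through the pattern:
  Position 0: '(' -> group #1
  Position 4: '(' -> group #2
  Position 7: '(' -> group #3
  Position 12: '(' -> group #4
Total capturing groups: 4

4


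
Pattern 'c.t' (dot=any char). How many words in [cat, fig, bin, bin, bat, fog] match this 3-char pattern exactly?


Pattern 'c.t' means: starts with 'c', any single char, ends with 't'.
Checking each word (must be exactly 3 chars):
  'cat' (len=3): MATCH
  'fig' (len=3): no
  'bin' (len=3): no
  'bin' (len=3): no
  'bat' (len=3): no
  'fog' (len=3): no
Matching words: ['cat']
Total: 1

1


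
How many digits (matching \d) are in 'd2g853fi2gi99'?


\d matches any digit 0-9.
Scanning 'd2g853fi2gi99':
  pos 1: '2' -> DIGIT
  pos 3: '8' -> DIGIT
  pos 4: '5' -> DIGIT
  pos 5: '3' -> DIGIT
  pos 8: '2' -> DIGIT
  pos 11: '9' -> DIGIT
  pos 12: '9' -> DIGIT
Digits found: ['2', '8', '5', '3', '2', '9', '9']
Total: 7

7


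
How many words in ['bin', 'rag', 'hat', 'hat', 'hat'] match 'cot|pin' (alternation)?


Alternation 'cot|pin' matches either 'cot' or 'pin'.
Checking each word:
  'bin' -> no
  'rag' -> no
  'hat' -> no
  'hat' -> no
  'hat' -> no
Matches: []
Count: 0

0


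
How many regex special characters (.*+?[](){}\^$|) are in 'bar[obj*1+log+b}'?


Regex special characters are: . * + ? [ ] ( ) { } \ ^ $ |
Scanning 'bar[obj*1+log+b}':
  pos 3: '[' -> SPECIAL
  pos 7: '*' -> SPECIAL
  pos 9: '+' -> SPECIAL
  pos 13: '+' -> SPECIAL
  pos 15: '}' -> SPECIAL
Special chars found: ['[', '*', '+', '+', '}']
Total: 5

5


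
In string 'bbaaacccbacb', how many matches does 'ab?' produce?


Pattern 'ab?' matches 'a' optionally followed by 'b'.
String: 'bbaaacccbacb'
Scanning left to right for 'a' then checking next char:
  Match 1: 'a' (a not followed by b)
  Match 2: 'a' (a not followed by b)
  Match 3: 'a' (a not followed by b)
  Match 4: 'a' (a not followed by b)
Total matches: 4

4


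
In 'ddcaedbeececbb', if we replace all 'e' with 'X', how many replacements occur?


re.sub('e', 'X', text) replaces every occurrence of 'e' with 'X'.
Text: 'ddcaedbeececbb'
Scanning for 'e':
  pos 4: 'e' -> replacement #1
  pos 7: 'e' -> replacement #2
  pos 8: 'e' -> replacement #3
  pos 10: 'e' -> replacement #4
Total replacements: 4

4


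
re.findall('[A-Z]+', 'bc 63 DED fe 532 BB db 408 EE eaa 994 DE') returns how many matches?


Pattern '[A-Z]+' finds one or more uppercase letters.
Text: 'bc 63 DED fe 532 BB db 408 EE eaa 994 DE'
Scanning for matches:
  Match 1: 'DED'
  Match 2: 'BB'
  Match 3: 'EE'
  Match 4: 'DE'
Total matches: 4

4


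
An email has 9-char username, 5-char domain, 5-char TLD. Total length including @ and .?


An email address has format: username@domain.tld
Username length: 9
'@' character: 1
Domain length: 5
'.' character: 1
TLD length: 5
Total = 9 + 1 + 5 + 1 + 5 = 21

21


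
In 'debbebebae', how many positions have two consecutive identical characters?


Looking for consecutive identical characters in 'debbebebae':
  pos 0-1: 'd' vs 'e' -> different
  pos 1-2: 'e' vs 'b' -> different
  pos 2-3: 'b' vs 'b' -> MATCH ('bb')
  pos 3-4: 'b' vs 'e' -> different
  pos 4-5: 'e' vs 'b' -> different
  pos 5-6: 'b' vs 'e' -> different
  pos 6-7: 'e' vs 'b' -> different
  pos 7-8: 'b' vs 'a' -> different
  pos 8-9: 'a' vs 'e' -> different
Consecutive identical pairs: ['bb']
Count: 1

1


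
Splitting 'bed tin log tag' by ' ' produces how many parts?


Splitting by ' ' breaks the string at each occurrence of the separator.
Text: 'bed tin log tag'
Parts after split:
  Part 1: 'bed'
  Part 2: 'tin'
  Part 3: 'log'
  Part 4: 'tag'
Total parts: 4

4


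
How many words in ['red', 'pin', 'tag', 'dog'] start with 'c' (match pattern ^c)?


Pattern ^c anchors to start of word. Check which words begin with 'c':
  'red' -> no
  'pin' -> no
  'tag' -> no
  'dog' -> no
Matching words: []
Count: 0

0


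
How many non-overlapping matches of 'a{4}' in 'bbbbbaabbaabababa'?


Pattern 'a{4}' matches exactly 4 consecutive a's (greedy, non-overlapping).
String: 'bbbbbaabbaabababa'
Scanning for runs of a's:
  Run at pos 5: 'aa' (length 2) -> 0 match(es)
  Run at pos 9: 'aa' (length 2) -> 0 match(es)
  Run at pos 12: 'a' (length 1) -> 0 match(es)
  Run at pos 14: 'a' (length 1) -> 0 match(es)
  Run at pos 16: 'a' (length 1) -> 0 match(es)
Matches found: []
Total: 0

0


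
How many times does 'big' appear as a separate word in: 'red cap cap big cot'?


Scanning each word for exact match 'big':
  Word 1: 'red' -> no
  Word 2: 'cap' -> no
  Word 3: 'cap' -> no
  Word 4: 'big' -> MATCH
  Word 5: 'cot' -> no
Total matches: 1

1


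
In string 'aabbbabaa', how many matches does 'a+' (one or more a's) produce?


Pattern 'a+' matches one or more consecutive a's.
String: 'aabbbabaa'
Scanning for runs of a:
  Match 1: 'aa' (length 2)
  Match 2: 'a' (length 1)
  Match 3: 'aa' (length 2)
Total matches: 3

3


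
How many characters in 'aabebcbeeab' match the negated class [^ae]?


Negated class [^ae] matches any char NOT in {a, e}
Scanning 'aabebcbeeab':
  pos 0: 'a' -> no (excluded)
  pos 1: 'a' -> no (excluded)
  pos 2: 'b' -> MATCH
  pos 3: 'e' -> no (excluded)
  pos 4: 'b' -> MATCH
  pos 5: 'c' -> MATCH
  pos 6: 'b' -> MATCH
  pos 7: 'e' -> no (excluded)
  pos 8: 'e' -> no (excluded)
  pos 9: 'a' -> no (excluded)
  pos 10: 'b' -> MATCH
Total matches: 5

5


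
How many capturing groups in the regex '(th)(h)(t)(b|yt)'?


To count capturing groups, count each '(' that starts a group.
Pattern: '(th)(h)(t)(b|yt)'
Walking through the pattern:
  Position 0: '(' -> group #1
  Position 4: '(' -> group #2
  Position 7: '(' -> group #3
  Position 10: '(' -> group #4
Total capturing groups: 4

4


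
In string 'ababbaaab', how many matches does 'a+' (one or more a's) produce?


Pattern 'a+' matches one or more consecutive a's.
String: 'ababbaaab'
Scanning for runs of a:
  Match 1: 'a' (length 1)
  Match 2: 'a' (length 1)
  Match 3: 'aaa' (length 3)
Total matches: 3

3


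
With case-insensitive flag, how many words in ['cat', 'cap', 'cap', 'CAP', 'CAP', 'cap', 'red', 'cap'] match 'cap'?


Case-insensitive matching: compare each word's lowercase form to 'cap'.
  'cat' -> lower='cat' -> no
  'cap' -> lower='cap' -> MATCH
  'cap' -> lower='cap' -> MATCH
  'CAP' -> lower='cap' -> MATCH
  'CAP' -> lower='cap' -> MATCH
  'cap' -> lower='cap' -> MATCH
  'red' -> lower='red' -> no
  'cap' -> lower='cap' -> MATCH
Matches: ['cap', 'cap', 'CAP', 'CAP', 'cap', 'cap']
Count: 6

6


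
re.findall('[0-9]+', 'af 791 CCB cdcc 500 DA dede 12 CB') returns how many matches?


Pattern '[0-9]+' finds one or more digits.
Text: 'af 791 CCB cdcc 500 DA dede 12 CB'
Scanning for matches:
  Match 1: '791'
  Match 2: '500'
  Match 3: '12'
Total matches: 3

3


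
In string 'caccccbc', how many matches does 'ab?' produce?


Pattern 'ab?' matches 'a' optionally followed by 'b'.
String: 'caccccbc'
Scanning left to right for 'a' then checking next char:
  Match 1: 'a' (a not followed by b)
Total matches: 1

1


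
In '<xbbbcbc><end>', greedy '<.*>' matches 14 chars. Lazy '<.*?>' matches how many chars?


Greedy '<.*>' tries to match as MUCH as possible.
Lazy '<.*?>' tries to match as LITTLE as possible.

String: '<xbbbcbc><end>'
Greedy '<.*>' starts at first '<' and extends to the LAST '>': '<xbbbcbc><end>' (14 chars)
Lazy '<.*?>' starts at first '<' and stops at the FIRST '>': '<xbbbcbc>' (9 chars)

9


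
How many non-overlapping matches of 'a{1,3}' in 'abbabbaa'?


Pattern 'a{1,3}' matches between 1 and 3 consecutive a's (greedy).
String: 'abbabbaa'
Finding runs of a's and applying greedy matching:
  Run at pos 0: 'a' (length 1)
  Run at pos 3: 'a' (length 1)
  Run at pos 6: 'aa' (length 2)
Matches: ['a', 'a', 'aa']
Count: 3

3


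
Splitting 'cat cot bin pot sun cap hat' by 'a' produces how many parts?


Splitting by 'a' breaks the string at each occurrence of the separator.
Text: 'cat cot bin pot sun cap hat'
Parts after split:
  Part 1: 'c'
  Part 2: 't cot bin pot sun c'
  Part 3: 'p h'
  Part 4: 't'
Total parts: 4

4


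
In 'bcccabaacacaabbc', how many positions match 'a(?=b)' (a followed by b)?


Lookahead 'a(?=b)' matches 'a' only when followed by 'b'.
String: 'bcccabaacacaabbc'
Checking each position where char is 'a':
  pos 4: 'a' -> MATCH (next='b')
  pos 6: 'a' -> no (next='a')
  pos 7: 'a' -> no (next='c')
  pos 9: 'a' -> no (next='c')
  pos 11: 'a' -> no (next='a')
  pos 12: 'a' -> MATCH (next='b')
Matching positions: [4, 12]
Count: 2

2


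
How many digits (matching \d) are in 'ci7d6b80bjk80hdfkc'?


\d matches any digit 0-9.
Scanning 'ci7d6b80bjk80hdfkc':
  pos 2: '7' -> DIGIT
  pos 4: '6' -> DIGIT
  pos 6: '8' -> DIGIT
  pos 7: '0' -> DIGIT
  pos 11: '8' -> DIGIT
  pos 12: '0' -> DIGIT
Digits found: ['7', '6', '8', '0', '8', '0']
Total: 6

6


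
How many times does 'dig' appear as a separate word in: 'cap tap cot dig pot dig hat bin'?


Scanning each word for exact match 'dig':
  Word 1: 'cap' -> no
  Word 2: 'tap' -> no
  Word 3: 'cot' -> no
  Word 4: 'dig' -> MATCH
  Word 5: 'pot' -> no
  Word 6: 'dig' -> MATCH
  Word 7: 'hat' -> no
  Word 8: 'bin' -> no
Total matches: 2

2


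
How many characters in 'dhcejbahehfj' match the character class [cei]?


Character class [cei] matches any of: {c, e, i}
Scanning string 'dhcejbahehfj' character by character:
  pos 0: 'd' -> no
  pos 1: 'h' -> no
  pos 2: 'c' -> MATCH
  pos 3: 'e' -> MATCH
  pos 4: 'j' -> no
  pos 5: 'b' -> no
  pos 6: 'a' -> no
  pos 7: 'h' -> no
  pos 8: 'e' -> MATCH
  pos 9: 'h' -> no
  pos 10: 'f' -> no
  pos 11: 'j' -> no
Total matches: 3

3


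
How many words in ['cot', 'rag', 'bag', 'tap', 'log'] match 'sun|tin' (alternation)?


Alternation 'sun|tin' matches either 'sun' or 'tin'.
Checking each word:
  'cot' -> no
  'rag' -> no
  'bag' -> no
  'tap' -> no
  'log' -> no
Matches: []
Count: 0

0


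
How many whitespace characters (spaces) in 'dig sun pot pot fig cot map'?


\s matches whitespace characters (spaces, tabs, etc.).
Text: 'dig sun pot pot fig cot map'
This text has 7 words separated by spaces.
Number of spaces = number of words - 1 = 7 - 1 = 6

6


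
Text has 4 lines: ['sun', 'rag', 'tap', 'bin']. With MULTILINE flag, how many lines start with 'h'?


With MULTILINE flag, ^ matches the start of each line.
Lines: ['sun', 'rag', 'tap', 'bin']
Checking which lines start with 'h':
  Line 1: 'sun' -> no
  Line 2: 'rag' -> no
  Line 3: 'tap' -> no
  Line 4: 'bin' -> no
Matching lines: []
Count: 0

0


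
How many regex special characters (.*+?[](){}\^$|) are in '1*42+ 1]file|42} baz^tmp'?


Regex special characters are: . * + ? [ ] ( ) { } \ ^ $ |
Scanning '1*42+ 1]file|42} baz^tmp':
  pos 1: '*' -> SPECIAL
  pos 4: '+' -> SPECIAL
  pos 7: ']' -> SPECIAL
  pos 12: '|' -> SPECIAL
  pos 15: '}' -> SPECIAL
  pos 20: '^' -> SPECIAL
Special chars found: ['*', '+', ']', '|', '}', '^']
Total: 6

6


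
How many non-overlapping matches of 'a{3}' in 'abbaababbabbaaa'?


Pattern 'a{3}' matches exactly 3 consecutive a's (greedy, non-overlapping).
String: 'abbaababbabbaaa'
Scanning for runs of a's:
  Run at pos 0: 'a' (length 1) -> 0 match(es)
  Run at pos 3: 'aa' (length 2) -> 0 match(es)
  Run at pos 6: 'a' (length 1) -> 0 match(es)
  Run at pos 9: 'a' (length 1) -> 0 match(es)
  Run at pos 12: 'aaa' (length 3) -> 1 match(es)
Matches found: ['aaa']
Total: 1

1


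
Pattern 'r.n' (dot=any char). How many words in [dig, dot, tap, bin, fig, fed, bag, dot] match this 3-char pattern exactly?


Pattern 'r.n' means: starts with 'r', any single char, ends with 'n'.
Checking each word (must be exactly 3 chars):
  'dig' (len=3): no
  'dot' (len=3): no
  'tap' (len=3): no
  'bin' (len=3): no
  'fig' (len=3): no
  'fed' (len=3): no
  'bag' (len=3): no
  'dot' (len=3): no
Matching words: []
Total: 0

0


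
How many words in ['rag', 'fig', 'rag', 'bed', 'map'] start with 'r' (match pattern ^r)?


Pattern ^r anchors to start of word. Check which words begin with 'r':
  'rag' -> MATCH (starts with 'r')
  'fig' -> no
  'rag' -> MATCH (starts with 'r')
  'bed' -> no
  'map' -> no
Matching words: ['rag', 'rag']
Count: 2

2


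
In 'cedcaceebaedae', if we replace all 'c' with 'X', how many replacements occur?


re.sub('c', 'X', text) replaces every occurrence of 'c' with 'X'.
Text: 'cedcaceebaedae'
Scanning for 'c':
  pos 0: 'c' -> replacement #1
  pos 3: 'c' -> replacement #2
  pos 5: 'c' -> replacement #3
Total replacements: 3

3


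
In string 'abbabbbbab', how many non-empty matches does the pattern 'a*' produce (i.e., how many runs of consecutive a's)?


Pattern 'a*' matches zero or more a's. We want non-empty runs of consecutive a's.
String: 'abbabbbbab'
Walking through the string to find runs of a's:
  Run 1: positions 0-0 -> 'a'
  Run 2: positions 3-3 -> 'a'
  Run 3: positions 8-8 -> 'a'
Non-empty runs found: ['a', 'a', 'a']
Count: 3

3


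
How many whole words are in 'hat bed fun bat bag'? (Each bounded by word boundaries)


Word boundaries (\b) mark the start/end of each word.
Text: 'hat bed fun bat bag'
Splitting by whitespace:
  Word 1: 'hat'
  Word 2: 'bed'
  Word 3: 'fun'
  Word 4: 'bat'
  Word 5: 'bag'
Total whole words: 5

5


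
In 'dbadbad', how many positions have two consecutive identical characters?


Looking for consecutive identical characters in 'dbadbad':
  pos 0-1: 'd' vs 'b' -> different
  pos 1-2: 'b' vs 'a' -> different
  pos 2-3: 'a' vs 'd' -> different
  pos 3-4: 'd' vs 'b' -> different
  pos 4-5: 'b' vs 'a' -> different
  pos 5-6: 'a' vs 'd' -> different
Consecutive identical pairs: []
Count: 0

0


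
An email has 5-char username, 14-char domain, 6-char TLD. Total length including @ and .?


An email address has format: username@domain.tld
Username length: 5
'@' character: 1
Domain length: 14
'.' character: 1
TLD length: 6
Total = 5 + 1 + 14 + 1 + 6 = 27

27


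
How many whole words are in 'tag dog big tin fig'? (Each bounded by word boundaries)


Word boundaries (\b) mark the start/end of each word.
Text: 'tag dog big tin fig'
Splitting by whitespace:
  Word 1: 'tag'
  Word 2: 'dog'
  Word 3: 'big'
  Word 4: 'tin'
  Word 5: 'fig'
Total whole words: 5

5


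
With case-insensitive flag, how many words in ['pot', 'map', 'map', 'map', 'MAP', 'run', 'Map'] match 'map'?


Case-insensitive matching: compare each word's lowercase form to 'map'.
  'pot' -> lower='pot' -> no
  'map' -> lower='map' -> MATCH
  'map' -> lower='map' -> MATCH
  'map' -> lower='map' -> MATCH
  'MAP' -> lower='map' -> MATCH
  'run' -> lower='run' -> no
  'Map' -> lower='map' -> MATCH
Matches: ['map', 'map', 'map', 'MAP', 'Map']
Count: 5

5


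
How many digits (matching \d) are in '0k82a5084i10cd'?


\d matches any digit 0-9.
Scanning '0k82a5084i10cd':
  pos 0: '0' -> DIGIT
  pos 2: '8' -> DIGIT
  pos 3: '2' -> DIGIT
  pos 5: '5' -> DIGIT
  pos 6: '0' -> DIGIT
  pos 7: '8' -> DIGIT
  pos 8: '4' -> DIGIT
  pos 10: '1' -> DIGIT
  pos 11: '0' -> DIGIT
Digits found: ['0', '8', '2', '5', '0', '8', '4', '1', '0']
Total: 9

9


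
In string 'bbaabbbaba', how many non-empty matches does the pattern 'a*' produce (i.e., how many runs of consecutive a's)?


Pattern 'a*' matches zero or more a's. We want non-empty runs of consecutive a's.
String: 'bbaabbbaba'
Walking through the string to find runs of a's:
  Run 1: positions 2-3 -> 'aa'
  Run 2: positions 7-7 -> 'a'
  Run 3: positions 9-9 -> 'a'
Non-empty runs found: ['aa', 'a', 'a']
Count: 3

3


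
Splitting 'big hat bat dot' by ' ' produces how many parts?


Splitting by ' ' breaks the string at each occurrence of the separator.
Text: 'big hat bat dot'
Parts after split:
  Part 1: 'big'
  Part 2: 'hat'
  Part 3: 'bat'
  Part 4: 'dot'
Total parts: 4

4


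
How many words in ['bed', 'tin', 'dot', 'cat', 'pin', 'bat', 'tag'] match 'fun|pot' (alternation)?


Alternation 'fun|pot' matches either 'fun' or 'pot'.
Checking each word:
  'bed' -> no
  'tin' -> no
  'dot' -> no
  'cat' -> no
  'pin' -> no
  'bat' -> no
  'tag' -> no
Matches: []
Count: 0

0


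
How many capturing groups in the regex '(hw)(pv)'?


To count capturing groups, count each '(' that starts a group.
Pattern: '(hw)(pv)'
Walking through the pattern:
  Position 0: '(' -> group #1
  Position 4: '(' -> group #2
Total capturing groups: 2

2


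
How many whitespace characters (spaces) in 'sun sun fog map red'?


\s matches whitespace characters (spaces, tabs, etc.).
Text: 'sun sun fog map red'
This text has 5 words separated by spaces.
Number of spaces = number of words - 1 = 5 - 1 = 4

4


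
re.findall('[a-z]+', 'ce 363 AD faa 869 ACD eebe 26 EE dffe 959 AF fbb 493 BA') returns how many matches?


Pattern '[a-z]+' finds one or more lowercase letters.
Text: 'ce 363 AD faa 869 ACD eebe 26 EE dffe 959 AF fbb 493 BA'
Scanning for matches:
  Match 1: 'ce'
  Match 2: 'faa'
  Match 3: 'eebe'
  Match 4: 'dffe'
  Match 5: 'fbb'
Total matches: 5

5


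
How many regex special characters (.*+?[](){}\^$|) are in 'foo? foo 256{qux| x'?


Regex special characters are: . * + ? [ ] ( ) { } \ ^ $ |
Scanning 'foo? foo 256{qux| x':
  pos 3: '?' -> SPECIAL
  pos 12: '{' -> SPECIAL
  pos 16: '|' -> SPECIAL
Special chars found: ['?', '{', '|']
Total: 3

3


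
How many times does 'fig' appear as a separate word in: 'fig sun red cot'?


Scanning each word for exact match 'fig':
  Word 1: 'fig' -> MATCH
  Word 2: 'sun' -> no
  Word 3: 'red' -> no
  Word 4: 'cot' -> no
Total matches: 1

1


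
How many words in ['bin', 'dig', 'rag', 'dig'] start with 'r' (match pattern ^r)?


Pattern ^r anchors to start of word. Check which words begin with 'r':
  'bin' -> no
  'dig' -> no
  'rag' -> MATCH (starts with 'r')
  'dig' -> no
Matching words: ['rag']
Count: 1

1


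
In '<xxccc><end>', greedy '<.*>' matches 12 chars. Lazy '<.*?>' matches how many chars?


Greedy '<.*>' tries to match as MUCH as possible.
Lazy '<.*?>' tries to match as LITTLE as possible.

String: '<xxccc><end>'
Greedy '<.*>' starts at first '<' and extends to the LAST '>': '<xxccc><end>' (12 chars)
Lazy '<.*?>' starts at first '<' and stops at the FIRST '>': '<xxccc>' (7 chars)

7


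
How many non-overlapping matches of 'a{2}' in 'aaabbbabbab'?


Pattern 'a{2}' matches exactly 2 consecutive a's (greedy, non-overlapping).
String: 'aaabbbabbab'
Scanning for runs of a's:
  Run at pos 0: 'aaa' (length 3) -> 1 match(es)
  Run at pos 6: 'a' (length 1) -> 0 match(es)
  Run at pos 9: 'a' (length 1) -> 0 match(es)
Matches found: ['aa']
Total: 1

1


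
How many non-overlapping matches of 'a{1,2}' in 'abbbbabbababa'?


Pattern 'a{1,2}' matches between 1 and 2 consecutive a's (greedy).
String: 'abbbbabbababa'
Finding runs of a's and applying greedy matching:
  Run at pos 0: 'a' (length 1)
  Run at pos 5: 'a' (length 1)
  Run at pos 8: 'a' (length 1)
  Run at pos 10: 'a' (length 1)
  Run at pos 12: 'a' (length 1)
Matches: ['a', 'a', 'a', 'a', 'a']
Count: 5

5


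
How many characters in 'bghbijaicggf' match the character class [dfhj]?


Character class [dfhj] matches any of: {d, f, h, j}
Scanning string 'bghbijaicggf' character by character:
  pos 0: 'b' -> no
  pos 1: 'g' -> no
  pos 2: 'h' -> MATCH
  pos 3: 'b' -> no
  pos 4: 'i' -> no
  pos 5: 'j' -> MATCH
  pos 6: 'a' -> no
  pos 7: 'i' -> no
  pos 8: 'c' -> no
  pos 9: 'g' -> no
  pos 10: 'g' -> no
  pos 11: 'f' -> MATCH
Total matches: 3

3


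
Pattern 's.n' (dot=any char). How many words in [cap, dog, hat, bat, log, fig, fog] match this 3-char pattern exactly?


Pattern 's.n' means: starts with 's', any single char, ends with 'n'.
Checking each word (must be exactly 3 chars):
  'cap' (len=3): no
  'dog' (len=3): no
  'hat' (len=3): no
  'bat' (len=3): no
  'log' (len=3): no
  'fig' (len=3): no
  'fog' (len=3): no
Matching words: []
Total: 0

0


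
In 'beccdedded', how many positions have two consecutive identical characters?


Looking for consecutive identical characters in 'beccdedded':
  pos 0-1: 'b' vs 'e' -> different
  pos 1-2: 'e' vs 'c' -> different
  pos 2-3: 'c' vs 'c' -> MATCH ('cc')
  pos 3-4: 'c' vs 'd' -> different
  pos 4-5: 'd' vs 'e' -> different
  pos 5-6: 'e' vs 'd' -> different
  pos 6-7: 'd' vs 'd' -> MATCH ('dd')
  pos 7-8: 'd' vs 'e' -> different
  pos 8-9: 'e' vs 'd' -> different
Consecutive identical pairs: ['cc', 'dd']
Count: 2

2


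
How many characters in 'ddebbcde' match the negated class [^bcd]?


Negated class [^bcd] matches any char NOT in {b, c, d}
Scanning 'ddebbcde':
  pos 0: 'd' -> no (excluded)
  pos 1: 'd' -> no (excluded)
  pos 2: 'e' -> MATCH
  pos 3: 'b' -> no (excluded)
  pos 4: 'b' -> no (excluded)
  pos 5: 'c' -> no (excluded)
  pos 6: 'd' -> no (excluded)
  pos 7: 'e' -> MATCH
Total matches: 2

2


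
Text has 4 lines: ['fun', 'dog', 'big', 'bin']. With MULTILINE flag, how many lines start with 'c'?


With MULTILINE flag, ^ matches the start of each line.
Lines: ['fun', 'dog', 'big', 'bin']
Checking which lines start with 'c':
  Line 1: 'fun' -> no
  Line 2: 'dog' -> no
  Line 3: 'big' -> no
  Line 4: 'bin' -> no
Matching lines: []
Count: 0

0


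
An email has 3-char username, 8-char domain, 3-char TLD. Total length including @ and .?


An email address has format: username@domain.tld
Username length: 3
'@' character: 1
Domain length: 8
'.' character: 1
TLD length: 3
Total = 3 + 1 + 8 + 1 + 3 = 16

16


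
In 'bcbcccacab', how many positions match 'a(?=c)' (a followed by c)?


Lookahead 'a(?=c)' matches 'a' only when followed by 'c'.
String: 'bcbcccacab'
Checking each position where char is 'a':
  pos 6: 'a' -> MATCH (next='c')
  pos 8: 'a' -> no (next='b')
Matching positions: [6]
Count: 1

1


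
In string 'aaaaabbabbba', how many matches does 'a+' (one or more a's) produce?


Pattern 'a+' matches one or more consecutive a's.
String: 'aaaaabbabbba'
Scanning for runs of a:
  Match 1: 'aaaaa' (length 5)
  Match 2: 'a' (length 1)
  Match 3: 'a' (length 1)
Total matches: 3

3


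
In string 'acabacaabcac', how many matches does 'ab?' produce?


Pattern 'ab?' matches 'a' optionally followed by 'b'.
String: 'acabacaabcac'
Scanning left to right for 'a' then checking next char:
  Match 1: 'a' (a not followed by b)
  Match 2: 'ab' (a followed by b)
  Match 3: 'a' (a not followed by b)
  Match 4: 'a' (a not followed by b)
  Match 5: 'ab' (a followed by b)
  Match 6: 'a' (a not followed by b)
Total matches: 6

6


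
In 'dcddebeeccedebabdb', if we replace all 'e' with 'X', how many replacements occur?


re.sub('e', 'X', text) replaces every occurrence of 'e' with 'X'.
Text: 'dcddebeeccedebabdb'
Scanning for 'e':
  pos 4: 'e' -> replacement #1
  pos 6: 'e' -> replacement #2
  pos 7: 'e' -> replacement #3
  pos 10: 'e' -> replacement #4
  pos 12: 'e' -> replacement #5
Total replacements: 5

5


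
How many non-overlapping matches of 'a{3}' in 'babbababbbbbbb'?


Pattern 'a{3}' matches exactly 3 consecutive a's (greedy, non-overlapping).
String: 'babbababbbbbbb'
Scanning for runs of a's:
  Run at pos 1: 'a' (length 1) -> 0 match(es)
  Run at pos 4: 'a' (length 1) -> 0 match(es)
  Run at pos 6: 'a' (length 1) -> 0 match(es)
Matches found: []
Total: 0

0


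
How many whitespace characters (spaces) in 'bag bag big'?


\s matches whitespace characters (spaces, tabs, etc.).
Text: 'bag bag big'
This text has 3 words separated by spaces.
Number of spaces = number of words - 1 = 3 - 1 = 2

2


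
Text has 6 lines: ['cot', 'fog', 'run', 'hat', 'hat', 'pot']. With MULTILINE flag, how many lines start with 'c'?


With MULTILINE flag, ^ matches the start of each line.
Lines: ['cot', 'fog', 'run', 'hat', 'hat', 'pot']
Checking which lines start with 'c':
  Line 1: 'cot' -> MATCH
  Line 2: 'fog' -> no
  Line 3: 'run' -> no
  Line 4: 'hat' -> no
  Line 5: 'hat' -> no
  Line 6: 'pot' -> no
Matching lines: ['cot']
Count: 1

1


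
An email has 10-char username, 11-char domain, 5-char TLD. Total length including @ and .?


An email address has format: username@domain.tld
Username length: 10
'@' character: 1
Domain length: 11
'.' character: 1
TLD length: 5
Total = 10 + 1 + 11 + 1 + 5 = 28

28


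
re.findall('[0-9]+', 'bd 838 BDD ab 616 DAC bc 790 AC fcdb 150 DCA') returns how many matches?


Pattern '[0-9]+' finds one or more digits.
Text: 'bd 838 BDD ab 616 DAC bc 790 AC fcdb 150 DCA'
Scanning for matches:
  Match 1: '838'
  Match 2: '616'
  Match 3: '790'
  Match 4: '150'
Total matches: 4

4


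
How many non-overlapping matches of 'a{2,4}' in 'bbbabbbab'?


Pattern 'a{2,4}' matches between 2 and 4 consecutive a's (greedy).
String: 'bbbabbbab'
Finding runs of a's and applying greedy matching:
  Run at pos 3: 'a' (length 1)
  Run at pos 7: 'a' (length 1)
Matches: []
Count: 0

0


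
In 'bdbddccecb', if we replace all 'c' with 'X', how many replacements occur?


re.sub('c', 'X', text) replaces every occurrence of 'c' with 'X'.
Text: 'bdbddccecb'
Scanning for 'c':
  pos 5: 'c' -> replacement #1
  pos 6: 'c' -> replacement #2
  pos 8: 'c' -> replacement #3
Total replacements: 3

3


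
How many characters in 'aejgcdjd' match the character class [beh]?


Character class [beh] matches any of: {b, e, h}
Scanning string 'aejgcdjd' character by character:
  pos 0: 'a' -> no
  pos 1: 'e' -> MATCH
  pos 2: 'j' -> no
  pos 3: 'g' -> no
  pos 4: 'c' -> no
  pos 5: 'd' -> no
  pos 6: 'j' -> no
  pos 7: 'd' -> no
Total matches: 1

1


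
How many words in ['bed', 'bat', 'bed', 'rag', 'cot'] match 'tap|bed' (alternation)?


Alternation 'tap|bed' matches either 'tap' or 'bed'.
Checking each word:
  'bed' -> MATCH
  'bat' -> no
  'bed' -> MATCH
  'rag' -> no
  'cot' -> no
Matches: ['bed', 'bed']
Count: 2

2


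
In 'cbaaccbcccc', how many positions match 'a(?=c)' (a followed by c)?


Lookahead 'a(?=c)' matches 'a' only when followed by 'c'.
String: 'cbaaccbcccc'
Checking each position where char is 'a':
  pos 2: 'a' -> no (next='a')
  pos 3: 'a' -> MATCH (next='c')
Matching positions: [3]
Count: 1

1


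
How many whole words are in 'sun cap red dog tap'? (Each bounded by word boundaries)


Word boundaries (\b) mark the start/end of each word.
Text: 'sun cap red dog tap'
Splitting by whitespace:
  Word 1: 'sun'
  Word 2: 'cap'
  Word 3: 'red'
  Word 4: 'dog'
  Word 5: 'tap'
Total whole words: 5

5


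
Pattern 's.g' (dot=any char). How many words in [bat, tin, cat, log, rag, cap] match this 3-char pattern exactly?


Pattern 's.g' means: starts with 's', any single char, ends with 'g'.
Checking each word (must be exactly 3 chars):
  'bat' (len=3): no
  'tin' (len=3): no
  'cat' (len=3): no
  'log' (len=3): no
  'rag' (len=3): no
  'cap' (len=3): no
Matching words: []
Total: 0

0


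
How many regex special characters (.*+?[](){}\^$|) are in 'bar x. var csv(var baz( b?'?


Regex special characters are: . * + ? [ ] ( ) { } \ ^ $ |
Scanning 'bar x. var csv(var baz( b?':
  pos 5: '.' -> SPECIAL
  pos 14: '(' -> SPECIAL
  pos 22: '(' -> SPECIAL
  pos 25: '?' -> SPECIAL
Special chars found: ['.', '(', '(', '?']
Total: 4

4


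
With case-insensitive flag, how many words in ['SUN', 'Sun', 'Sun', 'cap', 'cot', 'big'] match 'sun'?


Case-insensitive matching: compare each word's lowercase form to 'sun'.
  'SUN' -> lower='sun' -> MATCH
  'Sun' -> lower='sun' -> MATCH
  'Sun' -> lower='sun' -> MATCH
  'cap' -> lower='cap' -> no
  'cot' -> lower='cot' -> no
  'big' -> lower='big' -> no
Matches: ['SUN', 'Sun', 'Sun']
Count: 3

3


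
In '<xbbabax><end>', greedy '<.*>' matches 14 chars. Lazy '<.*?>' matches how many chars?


Greedy '<.*>' tries to match as MUCH as possible.
Lazy '<.*?>' tries to match as LITTLE as possible.

String: '<xbbabax><end>'
Greedy '<.*>' starts at first '<' and extends to the LAST '>': '<xbbabax><end>' (14 chars)
Lazy '<.*?>' starts at first '<' and stops at the FIRST '>': '<xbbabax>' (9 chars)

9


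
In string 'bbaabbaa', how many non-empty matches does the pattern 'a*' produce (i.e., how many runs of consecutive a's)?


Pattern 'a*' matches zero or more a's. We want non-empty runs of consecutive a's.
String: 'bbaabbaa'
Walking through the string to find runs of a's:
  Run 1: positions 2-3 -> 'aa'
  Run 2: positions 6-7 -> 'aa'
Non-empty runs found: ['aa', 'aa']
Count: 2

2
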